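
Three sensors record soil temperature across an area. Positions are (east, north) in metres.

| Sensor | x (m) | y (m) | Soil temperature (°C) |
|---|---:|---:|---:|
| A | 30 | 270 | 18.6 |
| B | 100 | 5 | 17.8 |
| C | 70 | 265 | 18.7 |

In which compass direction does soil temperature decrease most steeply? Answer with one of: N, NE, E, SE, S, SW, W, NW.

SW

Taking A as reference: B−A = (70, -265, -0.8); C−A = (40, -5, +0.1).
Determinant of the coordinate differences = 70·(-5) − 40·(-265) = 10250.
∂T/∂x = [(-0.8)·(-5) − (+0.1)·(-265)] / 10250 = +0.002976
∂T/∂y = [70·(+0.1) − 40·(-0.8)] / 10250 = +0.003805
Steepest decrease is along −∇f = (-0.002976 E, -0.003805 N) → southwest.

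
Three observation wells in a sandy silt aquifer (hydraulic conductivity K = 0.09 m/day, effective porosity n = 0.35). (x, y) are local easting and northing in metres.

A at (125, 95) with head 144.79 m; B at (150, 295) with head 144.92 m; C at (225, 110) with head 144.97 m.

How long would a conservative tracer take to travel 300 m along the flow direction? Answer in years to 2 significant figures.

1800 years

Three-point gradient (reference A): Δ to B = (25, 200, +0.13), Δ to C = (100, 15, +0.18).
∂h/∂x = +0.001735, ∂h/∂y = +0.0004331 (det = -19625).
|∇h| = √(0.001735² + 0.0004331²) = 0.001788
Seepage velocity v = K·i/n = 0.09 × 0.001788 / 0.35 = 0.0004598 m/day.
t = 300 / 0.0004598 = 6.525e+05 days = 1.79e+03 years.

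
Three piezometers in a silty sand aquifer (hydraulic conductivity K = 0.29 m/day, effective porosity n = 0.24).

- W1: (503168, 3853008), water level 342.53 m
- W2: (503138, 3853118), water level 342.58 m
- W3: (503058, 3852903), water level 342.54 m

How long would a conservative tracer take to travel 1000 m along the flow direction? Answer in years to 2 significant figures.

Taking W1 as reference: W2−W1 = (-30, 110, +0.05); W3−W1 = (-110, -105, +0.01).
Solve a·Δx + b·Δy = Δh: det = (-30)·(-105) − (-110)·110 = 15250.
∂h/∂x = [(+0.05)·(-105) − (+0.01)·110] / 15250 = -0.0004164
∂h/∂y = [(-30)·(+0.01) − (-110)·(+0.05)] / 15250 = +0.0003410
|∇h| = √(-0.0004164² + 0.0003410²) = 0.0005382
Seepage velocity v = K·i/n = 0.29 × 0.0005382 / 0.24 = 0.0006503 m/day.
t = 1000 / 0.0006503 = 1.538e+06 days = 4.21e+03 years.

4200 years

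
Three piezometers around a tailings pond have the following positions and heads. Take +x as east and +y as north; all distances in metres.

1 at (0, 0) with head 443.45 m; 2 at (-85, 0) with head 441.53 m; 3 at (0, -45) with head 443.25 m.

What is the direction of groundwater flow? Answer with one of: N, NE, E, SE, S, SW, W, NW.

W

∂h/∂x = (441.53 − 443.45) / (-85 − 0) = +0.02259
∂h/∂y = (443.25 − 443.45) / (-45 − 0) = +0.004444
Flow = −∇h = (-0.02259 east, -0.004444 north), which points west.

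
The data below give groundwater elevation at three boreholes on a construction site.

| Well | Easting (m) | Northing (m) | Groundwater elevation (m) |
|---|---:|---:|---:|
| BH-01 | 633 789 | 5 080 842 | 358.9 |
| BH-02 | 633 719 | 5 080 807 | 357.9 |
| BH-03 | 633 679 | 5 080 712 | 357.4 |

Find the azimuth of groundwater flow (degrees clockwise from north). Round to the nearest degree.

Differences from BH-01: to BH-02 (Δx, Δy, Δh) = (-70, -35, -1.0); to BH-03 = (-110, -130, -1.5).
Solve a·Δx + b·Δy = Δh: det = (-70)·(-130) − (-110)·(-35) = 5250.
∂h/∂x = [(-1.0)·(-130) − (-1.5)·(-35)] / 5250 = +0.01476
∂h/∂y = [(-70)·(-1.5) − (-110)·(-1.0)] / 5250 = -0.0009524
Flow direction (−∇h) has components (-0.01476 E, +0.0009524 N).
Azimuth = atan2(E, N) = atan2(-0.01476, +0.0009524) = 273.7° ≈ 274°.

274°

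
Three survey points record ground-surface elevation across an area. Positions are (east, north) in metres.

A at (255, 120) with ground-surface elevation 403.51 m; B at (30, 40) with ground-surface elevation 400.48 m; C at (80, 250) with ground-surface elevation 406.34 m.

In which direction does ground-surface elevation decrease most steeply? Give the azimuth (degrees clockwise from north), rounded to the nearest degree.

Taking A as reference: B−A = (-225, -80, -3.03); C−A = (-175, 130, +2.83).
Determinant of the coordinate differences = (-225)·130 − (-175)·(-80) = -43250.
∂z/∂x = [(-3.03)·130 − (+2.83)·(-80)] / -43250 = +0.003873
∂z/∂y = [(-225)·(+2.83) − (-175)·(-3.03)] / -43250 = +0.02698
Steepest decrease is along −∇f: components (-0.003873 E, -0.02698 N).
Azimuth = atan2(-0.003873, -0.02698) = 188.2° ≈ 188°.

188°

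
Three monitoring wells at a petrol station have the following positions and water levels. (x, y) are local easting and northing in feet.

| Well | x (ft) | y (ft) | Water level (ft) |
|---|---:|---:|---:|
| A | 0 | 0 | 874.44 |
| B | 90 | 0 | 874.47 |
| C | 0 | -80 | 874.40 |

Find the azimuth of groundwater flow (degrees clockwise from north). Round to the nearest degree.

214°

∂h/∂x = (874.47 − 874.44) / (90 − 0) = +0.0003333
∂h/∂y = (874.40 − 874.44) / (-80 − 0) = +0.0005000
Flow direction (−∇h) has components (-0.0003333 E, -0.0005000 N).
Azimuth = atan2(E, N) = atan2(-0.0003333, -0.0005000) = 213.7° ≈ 214°.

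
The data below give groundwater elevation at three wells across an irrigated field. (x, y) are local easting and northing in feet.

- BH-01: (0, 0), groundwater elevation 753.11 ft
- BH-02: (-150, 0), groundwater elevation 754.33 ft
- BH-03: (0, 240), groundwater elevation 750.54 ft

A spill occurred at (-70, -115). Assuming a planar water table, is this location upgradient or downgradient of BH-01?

∂h/∂x = (754.33 − 753.11) / (-150 − 0) = -0.008133
∂h/∂y = (750.54 − 753.11) / (240 − 0) = -0.01071
Head at (-70, -115) = 753.11 + (-0.008133)·(-70) + (-0.01071)·(-115) = 754.91 ft.
That is higher than the 753.11 ft at BH-01, so the point is upgradient.

upgradient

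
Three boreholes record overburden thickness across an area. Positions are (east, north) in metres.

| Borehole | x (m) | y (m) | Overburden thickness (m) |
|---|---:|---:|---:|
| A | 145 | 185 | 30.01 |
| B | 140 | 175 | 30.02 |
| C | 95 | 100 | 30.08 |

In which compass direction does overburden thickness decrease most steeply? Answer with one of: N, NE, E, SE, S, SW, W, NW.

With d = a·x + b·y + c and A as origin, the differences give:
  (-5)·a + (-10)·b = +0.01
  (-50)·a + (-85)·b = +0.07
Eliminate b (×(-85) and ×(-10), subtract): -75·a = -0.150 → a = ∂d/∂x = +0.002000
Back-substitute: b = ∂d/∂y = -0.002000.
Steepest decrease is along −∇f = (-0.002000 E, +0.002000 N) → northwest.

NW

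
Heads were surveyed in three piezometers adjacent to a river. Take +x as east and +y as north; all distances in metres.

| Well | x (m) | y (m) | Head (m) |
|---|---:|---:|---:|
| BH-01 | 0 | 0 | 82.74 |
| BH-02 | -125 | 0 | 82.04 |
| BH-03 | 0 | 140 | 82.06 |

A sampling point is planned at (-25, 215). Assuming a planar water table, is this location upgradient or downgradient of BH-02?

downgradient

∂h/∂x = (82.04 − 82.74) / (-125 − 0) = +0.005600
∂h/∂y = (82.06 − 82.74) / (140 − 0) = -0.004857
Head at (-25, 215) = 82.74 + (+0.005600)·(-25) + (-0.004857)·(215) = 81.56 m.
That is lower than the 82.04 m at BH-02, so the point is downgradient.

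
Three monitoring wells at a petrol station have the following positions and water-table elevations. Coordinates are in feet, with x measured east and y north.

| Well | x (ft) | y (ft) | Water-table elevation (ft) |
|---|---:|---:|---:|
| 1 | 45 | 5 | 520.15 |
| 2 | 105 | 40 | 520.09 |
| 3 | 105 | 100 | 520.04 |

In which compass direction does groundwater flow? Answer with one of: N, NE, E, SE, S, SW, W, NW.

Taking 1 as reference: 2−1 = (60, 35, -0.06); 3−1 = (60, 95, -0.11).
Determinant of the coordinate differences = 60·95 − 60·35 = 3600.
∂h/∂x = [(-0.06)·95 − (-0.11)·35] / 3600 = -0.0005139
∂h/∂y = [60·(-0.11) − 60·(-0.06)] / 3600 = -0.0008333
Flow = −∇h = (+0.0005139 east, +0.0008333 north), which points northeast.

NE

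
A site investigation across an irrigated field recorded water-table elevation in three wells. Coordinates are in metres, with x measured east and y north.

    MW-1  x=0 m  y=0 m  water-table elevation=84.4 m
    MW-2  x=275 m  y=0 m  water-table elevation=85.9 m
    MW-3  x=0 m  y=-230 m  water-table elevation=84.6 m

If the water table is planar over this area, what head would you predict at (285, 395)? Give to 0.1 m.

85.6 m

∂h/∂x = (85.9 − 84.4) / (275 − 0) = +0.005455
∂h/∂y = (84.6 − 84.4) / (-230 − 0) = -0.0008696
h(285, 395) = 84.4 + (+0.005455)·(285) + (-0.0008696)·(395) = 84.4 +1.555 -0.343 = 85.611 m.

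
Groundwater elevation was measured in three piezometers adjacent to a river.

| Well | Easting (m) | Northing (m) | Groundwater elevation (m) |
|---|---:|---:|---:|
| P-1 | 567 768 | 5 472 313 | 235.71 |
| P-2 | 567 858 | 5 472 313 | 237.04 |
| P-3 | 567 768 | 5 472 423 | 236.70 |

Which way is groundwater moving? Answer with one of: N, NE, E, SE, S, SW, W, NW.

∂h/∂x = (237.04 − 235.71) / (567858 − 567768) = +0.01478
∂h/∂y = (236.70 − 235.71) / (5472423 − 5472313) = +0.009000
Flow = −∇h = (-0.01478 east, -0.009000 north), which points southwest.

SW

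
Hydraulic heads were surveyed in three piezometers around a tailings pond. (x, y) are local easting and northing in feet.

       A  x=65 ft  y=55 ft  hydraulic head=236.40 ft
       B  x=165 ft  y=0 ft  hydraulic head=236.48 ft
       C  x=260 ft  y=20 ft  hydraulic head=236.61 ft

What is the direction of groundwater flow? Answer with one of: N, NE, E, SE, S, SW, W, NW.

SW

Differences from A: to B (Δx, Δy, Δh) = (100, -55, +0.08); to C = (195, -35, +0.21).
Solve a·Δx + b·Δy = Δh: det = 100·(-35) − 195·(-55) = 7225.
∂h/∂x = [(+0.08)·(-35) − (+0.21)·(-55)] / 7225 = +0.001211
∂h/∂y = [100·(+0.21) − 195·(+0.08)] / 7225 = +0.0007474
Flow = −∇h = (-0.001211 east, -0.0007474 north), which points southwest.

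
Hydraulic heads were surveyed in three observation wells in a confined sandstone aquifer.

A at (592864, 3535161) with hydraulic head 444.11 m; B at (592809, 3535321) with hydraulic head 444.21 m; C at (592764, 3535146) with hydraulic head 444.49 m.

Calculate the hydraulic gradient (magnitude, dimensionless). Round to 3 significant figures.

0.00376

Differences from A: to B (Δx, Δy, Δh) = (-55, 160, +0.10); to C = (-100, -15, +0.38).
Determinant of the coordinate differences = (-55)·(-15) − (-100)·160 = 16825.
∂h/∂x = [(+0.10)·(-15) − (+0.38)·160] / 16825 = -0.003703
∂h/∂y = [(-55)·(+0.38) − (-100)·(+0.10)] / 16825 = -0.0006478
|∇h| = √(-0.003703² + -0.0006478²) = 0.003759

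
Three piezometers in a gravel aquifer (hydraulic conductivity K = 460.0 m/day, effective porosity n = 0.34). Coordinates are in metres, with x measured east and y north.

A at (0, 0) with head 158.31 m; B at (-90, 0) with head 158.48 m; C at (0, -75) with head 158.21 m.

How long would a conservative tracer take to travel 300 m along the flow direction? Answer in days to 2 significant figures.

96 days

∂h/∂x = (158.48 − 158.31) / (-90 − 0) = -0.001889
∂h/∂y = (158.21 − 158.31) / (-75 − 0) = +0.001333
|∇h| = √(-0.001889² + 0.001333²) = 0.002312
Seepage velocity v = K·i/n = 460.0 × 0.002312 / 0.34 = 3.128 m/day.
t = 300 / 3.128 = 95.91 days.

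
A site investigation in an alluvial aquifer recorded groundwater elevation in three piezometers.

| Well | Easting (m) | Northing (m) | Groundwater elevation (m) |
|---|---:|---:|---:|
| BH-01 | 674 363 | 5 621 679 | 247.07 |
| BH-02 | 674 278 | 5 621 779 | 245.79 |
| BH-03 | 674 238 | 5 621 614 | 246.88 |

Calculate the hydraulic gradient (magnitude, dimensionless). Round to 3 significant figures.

With h = a·x + b·y + c and BH-01 as origin, the differences give:
  (-85)·a + 100·b = -1.28
  (-125)·a + (-65)·b = -0.19
Eliminate b (×(-65) and ×100, subtract): 18025·a = 102.200 → a = ∂h/∂x = +0.005670
Back-substitute: b = ∂h/∂y = -0.007981.
|∇h| = √(0.005670² + -0.007981²) = 0.00979

0.00979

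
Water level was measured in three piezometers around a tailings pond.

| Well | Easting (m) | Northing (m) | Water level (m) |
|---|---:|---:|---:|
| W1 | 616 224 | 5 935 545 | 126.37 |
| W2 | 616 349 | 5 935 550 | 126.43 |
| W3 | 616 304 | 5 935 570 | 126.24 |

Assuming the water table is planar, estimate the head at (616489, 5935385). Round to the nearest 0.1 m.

127.8 m

With h = a·x + b·y + c and W1 as origin, the differences give:
  125·a + 5·b = +0.06
  80·a + 25·b = -0.13
Eliminate b (×25 and ×5, subtract): 2725·a = 2.150 → a = ∂h/∂x = +0.0007890
Back-substitute: b = ∂h/∂y = -0.007725.
h(616489, 5935385) = 126.37 + (+0.0007890)·(265) + (-0.007725)·(-160) = 126.37 +0.209 +1.236 = 127.815 m.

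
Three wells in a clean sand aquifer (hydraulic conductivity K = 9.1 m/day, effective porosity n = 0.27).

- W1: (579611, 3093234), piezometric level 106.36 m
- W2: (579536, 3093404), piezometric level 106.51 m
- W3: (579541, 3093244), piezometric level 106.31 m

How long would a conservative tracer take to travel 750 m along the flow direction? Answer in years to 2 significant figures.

Three-point gradient (reference W1): Δ to W2 = (-75, 170, +0.15), Δ to W3 = (-70, 10, -0.05).
∂h/∂x = +0.0008969, ∂h/∂y = +0.001278 (det = 11150).
|∇h| = √(0.0008969² + 0.001278²) = 0.001561
Seepage velocity v = K·i/n = 9.1 × 0.001561 / 0.27 = 0.05261 m/day.
t = 750 / 0.05261 = 1.426e+04 days = 39 years.

39 years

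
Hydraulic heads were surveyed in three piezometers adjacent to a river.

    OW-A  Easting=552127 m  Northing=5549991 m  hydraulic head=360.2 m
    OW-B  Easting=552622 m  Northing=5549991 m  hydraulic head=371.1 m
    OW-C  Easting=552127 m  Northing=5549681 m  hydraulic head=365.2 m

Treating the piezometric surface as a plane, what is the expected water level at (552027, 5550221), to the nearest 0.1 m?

354.3 m

∂h/∂x = (371.1 − 360.2) / (552622 − 552127) = +0.02202
∂h/∂y = (365.2 − 360.2) / (5549681 − 5549991) = -0.01613
h(552027, 5550221) = 360.2 + (+0.02202)·(-100) + (-0.01613)·(230) = 360.2 -2.202 -3.710 = 354.288 m.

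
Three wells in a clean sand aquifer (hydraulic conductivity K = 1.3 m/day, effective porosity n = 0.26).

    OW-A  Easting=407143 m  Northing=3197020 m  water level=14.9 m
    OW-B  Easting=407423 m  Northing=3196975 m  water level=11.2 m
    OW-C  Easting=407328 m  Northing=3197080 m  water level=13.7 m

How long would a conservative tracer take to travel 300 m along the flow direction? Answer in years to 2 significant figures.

9.3 years

Differences from OW-A: to OW-B (Δx, Δy, Δh) = (280, -45, -3.7); to OW-C = (185, 60, -1.2).
Solve a·Δx + b·Δy = Δh: det = 280·60 − 185·(-45) = 25125.
∂h/∂x = [(-3.7)·60 − (-1.2)·(-45)] / 25125 = -0.01099
∂h/∂y = [280·(-1.2) − 185·(-3.7)] / 25125 = +0.01387
|∇h| = √(-0.01099² + 0.01387²) = 0.0177
Seepage velocity v = K·i/n = 1.3 × 0.0177 / 0.26 = 0.0885 m/day.
t = 300 / 0.0885 = 3390 days = 9.28 years.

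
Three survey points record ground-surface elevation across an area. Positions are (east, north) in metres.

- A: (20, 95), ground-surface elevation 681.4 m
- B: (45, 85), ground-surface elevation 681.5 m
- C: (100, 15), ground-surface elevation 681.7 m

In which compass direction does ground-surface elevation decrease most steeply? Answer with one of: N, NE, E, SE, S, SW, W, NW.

Three-point gradient (reference A): Δ to B = (25, -10, +0.1), Δ to C = (80, -80, +0.3).
∂z/∂x = +0.004167, ∂z/∂y = +0.0004167 (det = -1200).
Steepest decrease is along −∇f = (-0.004167 E, -0.0004167 N) → west.

W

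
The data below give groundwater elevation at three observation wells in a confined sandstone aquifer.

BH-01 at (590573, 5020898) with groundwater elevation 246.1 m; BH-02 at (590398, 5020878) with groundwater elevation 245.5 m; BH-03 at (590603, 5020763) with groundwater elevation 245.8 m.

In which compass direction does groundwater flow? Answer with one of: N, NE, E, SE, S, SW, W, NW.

SW

With h = a·x + b·y + c and BH-01 as origin, the differences give:
  (-175)·a + (-20)·b = -0.6
  30·a + (-135)·b = -0.3
Eliminate b (×(-135) and ×(-20), subtract): 24225·a = 75.00 → a = ∂h/∂x = +0.003096
Back-substitute: b = ∂h/∂y = +0.002910.
Flow = −∇h = (-0.003096 east, -0.002910 north), which points southwest.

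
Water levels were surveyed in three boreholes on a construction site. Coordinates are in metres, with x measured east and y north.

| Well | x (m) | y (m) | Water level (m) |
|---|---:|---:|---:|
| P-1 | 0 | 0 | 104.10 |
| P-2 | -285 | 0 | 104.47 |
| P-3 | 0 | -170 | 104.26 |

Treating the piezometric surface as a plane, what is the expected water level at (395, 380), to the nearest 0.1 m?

103.2 m

∂h/∂x = (104.47 − 104.10) / (-285 − 0) = -0.001298
∂h/∂y = (104.26 − 104.10) / (-170 − 0) = -0.0009412
h(395, 380) = 104.10 + (-0.001298)·(395) + (-0.0009412)·(380) = 104.10 -0.513 -0.358 = 103.230 m.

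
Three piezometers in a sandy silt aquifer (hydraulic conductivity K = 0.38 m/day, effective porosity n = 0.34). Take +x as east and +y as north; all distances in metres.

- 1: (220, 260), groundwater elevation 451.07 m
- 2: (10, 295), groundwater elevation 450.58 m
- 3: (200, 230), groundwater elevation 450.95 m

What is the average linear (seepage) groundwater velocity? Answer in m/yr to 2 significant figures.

With h = a·x + b·y + c and 1 as origin, the differences give:
  (-210)·a + 35·b = -0.49
  (-20)·a + (-30)·b = -0.12
Eliminate b (×(-30) and ×35, subtract): 7000·a = 18.900 → a = ∂h/∂x = +0.002700
Back-substitute: b = ∂h/∂y = +0.002200.
|∇h| = √(0.002700² + 0.002200²) = 0.003483
Seepage velocity v = K·i/n = 0.38 × 0.003483 / 0.34 = 0.003893 m/day = 1.422 m/yr.

1.4 m/yr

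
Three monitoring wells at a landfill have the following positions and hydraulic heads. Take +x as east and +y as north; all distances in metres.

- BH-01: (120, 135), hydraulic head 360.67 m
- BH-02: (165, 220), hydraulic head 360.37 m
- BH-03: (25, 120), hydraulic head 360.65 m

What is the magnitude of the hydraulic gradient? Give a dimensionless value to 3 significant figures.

With h = a·x + b·y + c and BH-01 as origin, the differences give:
  45·a + 85·b = -0.30
  (-95)·a + (-15)·b = -0.02
Eliminate b (×(-15) and ×85, subtract): 7400·a = 6.200 → a = ∂h/∂x = +0.0008378
Back-substitute: b = ∂h/∂y = -0.003973.
|∇h| = √(0.0008378² + -0.003973²) = 0.00406

0.00406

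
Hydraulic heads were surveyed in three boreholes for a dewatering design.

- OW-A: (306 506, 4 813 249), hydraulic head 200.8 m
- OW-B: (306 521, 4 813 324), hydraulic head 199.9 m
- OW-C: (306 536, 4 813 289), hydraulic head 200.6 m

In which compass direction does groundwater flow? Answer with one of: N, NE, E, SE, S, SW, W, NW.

NW

With h = a·x + b·y + c and OW-A as origin, the differences give:
  15·a + 75·b = -0.9
  30·a + 40·b = -0.2
Eliminate b (×40 and ×75, subtract): -1650·a = -21.00 → a = ∂h/∂x = +0.01273
Back-substitute: b = ∂h/∂y = -0.01455.
Flow = −∇h = (-0.01273 east, +0.01455 north), which points northwest.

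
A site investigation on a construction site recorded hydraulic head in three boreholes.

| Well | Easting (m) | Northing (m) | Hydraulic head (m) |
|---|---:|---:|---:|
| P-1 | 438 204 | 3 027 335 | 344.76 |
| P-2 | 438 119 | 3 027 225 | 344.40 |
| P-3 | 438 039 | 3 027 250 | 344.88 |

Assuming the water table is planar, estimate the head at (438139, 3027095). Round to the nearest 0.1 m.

343.5 m

Differences from P-1: to P-2 (Δx, Δy, Δh) = (-85, -110, -0.36); to P-3 = (-165, -85, +0.12).
Determinant of the coordinate differences = (-85)·(-85) − (-165)·(-110) = -10925.
∂h/∂x = [(-0.36)·(-85) − (+0.12)·(-110)] / -10925 = -0.004009
∂h/∂y = [(-85)·(+0.12) − (-165)·(-0.36)] / -10925 = +0.006371
h(438139, 3027095) = 344.76 + (-0.004009)·(-65) + (+0.006371)·(-240) = 344.76 +0.261 -1.529 = 343.492 m.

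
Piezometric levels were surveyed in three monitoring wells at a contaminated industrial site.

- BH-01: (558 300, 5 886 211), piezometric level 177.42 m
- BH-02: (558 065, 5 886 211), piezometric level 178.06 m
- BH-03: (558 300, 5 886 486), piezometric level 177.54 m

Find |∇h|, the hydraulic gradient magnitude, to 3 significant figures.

∂h/∂x = (178.06 − 177.42) / (558065 − 558300) = -0.002723
∂h/∂y = (177.54 − 177.42) / (5886486 − 5886211) = +0.0004364
|∇h| = √(-0.002723² + 0.0004364²) = 0.002758

0.00276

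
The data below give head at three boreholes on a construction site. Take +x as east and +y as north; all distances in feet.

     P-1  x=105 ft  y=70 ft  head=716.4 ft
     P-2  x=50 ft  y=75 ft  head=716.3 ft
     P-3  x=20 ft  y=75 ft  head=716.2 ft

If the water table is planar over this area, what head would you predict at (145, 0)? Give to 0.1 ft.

Three-point gradient (reference P-1): Δ to P-2 = (-55, 5, -0.1), Δ to P-3 = (-85, 5, -0.2).
∂h/∂x = +0.003333, ∂h/∂y = +0.01667 (det = 150).
h(145, 0) = 716.4 + (+0.003333)·(40) + (+0.01667)·(-70) = 716.4 +0.133 -1.167 = 715.367 ft.

715.4 ft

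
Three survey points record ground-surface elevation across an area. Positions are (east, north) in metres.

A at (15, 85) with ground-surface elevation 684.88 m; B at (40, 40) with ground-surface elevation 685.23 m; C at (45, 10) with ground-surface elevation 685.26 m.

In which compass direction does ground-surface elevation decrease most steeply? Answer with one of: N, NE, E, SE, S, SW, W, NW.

Differences from A: to B (Δx, Δy, Δh) = (25, -45, +0.35); to C = (30, -75, +0.38).
Determinant of the coordinate differences = 25·(-75) − 30·(-45) = -525.
∂z/∂x = [(+0.35)·(-75) − (+0.38)·(-45)] / -525 = +0.01743
∂z/∂y = [25·(+0.38) − 30·(+0.35)] / -525 = +0.001905
Steepest decrease is along −∇f = (-0.01743 E, -0.001905 N) → west.

W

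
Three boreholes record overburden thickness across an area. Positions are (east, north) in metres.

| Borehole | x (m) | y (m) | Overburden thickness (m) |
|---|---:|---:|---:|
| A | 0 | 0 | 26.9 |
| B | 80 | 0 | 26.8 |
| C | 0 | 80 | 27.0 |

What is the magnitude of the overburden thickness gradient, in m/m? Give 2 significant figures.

∂d/∂x = (26.8 − 26.9) / (80 − 0) = -0.001250
∂d/∂y = (27.0 − 26.9) / (80 − 0) = +0.001250
|∇f| = √(-0.001250² + 0.001250²) = 0.001768 m/m

0.0018 m/m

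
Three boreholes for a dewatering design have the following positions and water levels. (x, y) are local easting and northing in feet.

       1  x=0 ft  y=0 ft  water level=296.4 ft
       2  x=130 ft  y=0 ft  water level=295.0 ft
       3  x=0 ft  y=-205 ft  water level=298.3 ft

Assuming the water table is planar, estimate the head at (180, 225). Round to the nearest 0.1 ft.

∂h/∂x = (295.0 − 296.4) / (130 − 0) = -0.01077
∂h/∂y = (298.3 − 296.4) / (-205 − 0) = -0.009268
h(180, 225) = 296.4 + (-0.01077)·(180) + (-0.009268)·(225) = 296.4 -1.938 -2.085 = 292.376 ft.

292.4 ft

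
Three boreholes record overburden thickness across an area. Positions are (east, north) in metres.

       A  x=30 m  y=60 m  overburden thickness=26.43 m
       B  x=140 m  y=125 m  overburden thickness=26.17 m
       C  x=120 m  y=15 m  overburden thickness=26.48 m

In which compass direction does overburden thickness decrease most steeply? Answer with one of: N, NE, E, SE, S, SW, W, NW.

Differences from A: to B (Δx, Δy, Δh) = (110, 65, -0.26); to C = (90, -45, +0.05).
Determinant of the coordinate differences = 110·(-45) − 90·65 = -10800.
∂d/∂x = [(-0.26)·(-45) − (+0.05)·65] / -10800 = -0.0007824
∂d/∂y = [110·(+0.05) − 90·(-0.26)] / -10800 = -0.002676
Steepest decrease is along −∇f = (+0.0007824 E, +0.002676 N) → north.

N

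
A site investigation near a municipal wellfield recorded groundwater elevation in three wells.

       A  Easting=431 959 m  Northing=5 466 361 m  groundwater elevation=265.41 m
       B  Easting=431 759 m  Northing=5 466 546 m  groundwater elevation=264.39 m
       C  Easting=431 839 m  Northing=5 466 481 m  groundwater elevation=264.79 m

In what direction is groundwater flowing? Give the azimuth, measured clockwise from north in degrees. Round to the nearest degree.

282°

With h = a·x + b·y + c and A as origin, the differences give:
  (-200)·a + 185·b = -1.02
  (-120)·a + 120·b = -0.62
Eliminate b (×120 and ×185, subtract): -1800·a = -7.700 → a = ∂h/∂x = +0.004278
Back-substitute: b = ∂h/∂y = -0.0008889.
Flow direction (−∇h) has components (-0.004278 E, +0.0008889 N).
Azimuth = atan2(E, N) = atan2(-0.004278, +0.0008889) = 281.7° ≈ 282°.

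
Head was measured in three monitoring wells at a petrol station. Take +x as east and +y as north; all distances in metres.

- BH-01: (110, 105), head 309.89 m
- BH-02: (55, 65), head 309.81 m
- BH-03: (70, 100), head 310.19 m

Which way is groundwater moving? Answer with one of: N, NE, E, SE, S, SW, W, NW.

SE

Taking BH-01 as reference: BH-02−BH-01 = (-55, -40, -0.08); BH-03−BH-01 = (-40, -5, +0.30).
Solve a·Δx + b·Δy = Δh: det = (-55)·(-5) − (-40)·(-40) = -1325.
∂h/∂x = [(-0.08)·(-5) − (+0.30)·(-40)] / -1325 = -0.009358
∂h/∂y = [(-55)·(+0.30) − (-40)·(-0.08)] / -1325 = +0.01487
Flow = −∇h = (+0.009358 east, -0.01487 north), which points southeast.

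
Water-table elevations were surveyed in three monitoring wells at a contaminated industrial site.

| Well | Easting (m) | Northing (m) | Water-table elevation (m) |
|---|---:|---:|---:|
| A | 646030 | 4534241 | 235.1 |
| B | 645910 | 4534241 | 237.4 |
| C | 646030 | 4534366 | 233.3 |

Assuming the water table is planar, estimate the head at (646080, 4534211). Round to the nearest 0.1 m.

∂h/∂x = (237.4 − 235.1) / (645910 − 646030) = -0.01917
∂h/∂y = (233.3 − 235.1) / (4534366 − 4534241) = -0.01440
h(646080, 4534211) = 235.1 + (-0.01917)·(50) + (-0.01440)·(-30) = 235.1 -0.958 +0.432 = 234.574 m.

234.6 m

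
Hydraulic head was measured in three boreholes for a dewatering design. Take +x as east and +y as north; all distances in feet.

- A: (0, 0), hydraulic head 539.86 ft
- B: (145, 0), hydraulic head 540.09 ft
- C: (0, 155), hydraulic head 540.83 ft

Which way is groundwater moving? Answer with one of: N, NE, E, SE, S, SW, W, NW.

∂h/∂x = (540.09 − 539.86) / (145 − 0) = +0.001586
∂h/∂y = (540.83 − 539.86) / (155 − 0) = +0.006258
Flow = −∇h = (-0.001586 east, -0.006258 north), which points south.

S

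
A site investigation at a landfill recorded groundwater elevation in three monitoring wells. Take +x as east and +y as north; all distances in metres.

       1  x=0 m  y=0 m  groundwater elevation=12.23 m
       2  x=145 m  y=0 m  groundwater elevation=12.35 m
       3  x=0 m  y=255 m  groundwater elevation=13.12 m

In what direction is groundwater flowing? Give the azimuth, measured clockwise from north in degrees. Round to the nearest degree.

∂h/∂x = (12.35 − 12.23) / (145 − 0) = +0.0008276
∂h/∂y = (13.12 − 12.23) / (255 − 0) = +0.003490
Flow direction (−∇h) has components (-0.0008276 E, -0.003490 N).
Azimuth = atan2(E, N) = atan2(-0.0008276, -0.003490) = 193.3° ≈ 193°.

193°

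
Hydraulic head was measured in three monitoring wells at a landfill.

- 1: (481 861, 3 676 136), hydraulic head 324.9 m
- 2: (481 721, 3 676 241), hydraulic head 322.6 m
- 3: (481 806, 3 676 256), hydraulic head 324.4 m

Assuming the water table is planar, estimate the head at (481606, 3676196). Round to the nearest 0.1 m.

320.0 m

Three-point gradient (reference 1): Δ to 2 = (-140, 105, -2.3), Δ to 3 = (-55, 120, -0.5).
∂h/∂x = +0.02027, ∂h/∂y = +0.005125 (det = -11025).
h(481606, 3676196) = 324.9 + (+0.02027)·(-255) + (+0.005125)·(60) = 324.9 -5.169 +0.307 = 320.038 m.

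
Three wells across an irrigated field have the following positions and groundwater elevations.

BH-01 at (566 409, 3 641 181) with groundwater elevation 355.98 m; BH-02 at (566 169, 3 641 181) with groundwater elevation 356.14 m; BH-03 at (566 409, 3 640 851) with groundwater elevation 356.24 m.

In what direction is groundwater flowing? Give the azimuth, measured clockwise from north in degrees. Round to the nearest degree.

∂h/∂x = (356.14 − 355.98) / (566169 − 566409) = -0.0006667
∂h/∂y = (356.24 − 355.98) / (3640851 − 3641181) = -0.0007879
Flow direction (−∇h) has components (+0.0006667 E, +0.0007879 N).
Azimuth = atan2(E, N) = atan2(+0.0006667, +0.0007879) = 40.2° ≈ 040°.

040°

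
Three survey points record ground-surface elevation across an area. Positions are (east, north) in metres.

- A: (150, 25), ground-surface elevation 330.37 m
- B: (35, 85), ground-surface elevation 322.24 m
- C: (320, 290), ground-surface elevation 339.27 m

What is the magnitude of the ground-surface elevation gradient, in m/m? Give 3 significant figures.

Taking A as reference: B−A = (-115, 60, -8.13); C−A = (170, 265, +8.90).
Determinant of the coordinate differences = (-115)·265 − 170·60 = -40675.
∂z/∂x = [(-8.13)·265 − (+8.90)·60] / -40675 = +0.06610
∂z/∂y = [(-115)·(+8.90) − 170·(-8.13)] / -40675 = -0.008816
|∇f| = √(0.06610² + -0.008816²) = 0.06669 m/m

0.0667 m/m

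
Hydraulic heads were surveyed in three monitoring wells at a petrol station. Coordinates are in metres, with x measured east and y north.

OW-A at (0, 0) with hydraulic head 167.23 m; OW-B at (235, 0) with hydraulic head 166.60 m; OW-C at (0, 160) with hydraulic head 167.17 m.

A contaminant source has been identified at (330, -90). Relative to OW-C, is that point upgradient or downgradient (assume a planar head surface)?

downgradient

∂h/∂x = (166.60 − 167.23) / (235 − 0) = -0.002681
∂h/∂y = (167.17 − 167.23) / (160 − 0) = -0.0003750
Head at (330, -90) = 167.23 + (-0.002681)·(330) + (-0.0003750)·(-90) = 166.38 m.
That is lower than the 167.17 m at OW-C, so the point is downgradient.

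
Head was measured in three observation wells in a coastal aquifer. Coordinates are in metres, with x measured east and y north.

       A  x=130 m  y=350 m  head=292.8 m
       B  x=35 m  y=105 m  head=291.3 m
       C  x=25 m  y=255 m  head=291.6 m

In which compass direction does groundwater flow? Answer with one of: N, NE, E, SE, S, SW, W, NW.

Differences from A: to B (Δx, Δy, Δh) = (-95, -245, -1.5); to C = (-105, -95, -1.2).
Solve a·Δx + b·Δy = Δh: det = (-95)·(-95) − (-105)·(-245) = -16700.
∂h/∂x = [(-1.5)·(-95) − (-1.2)·(-245)] / -16700 = +0.009072
∂h/∂y = [(-95)·(-1.2) − (-105)·(-1.5)] / -16700 = +0.002605
Flow = −∇h = (-0.009072 east, -0.002605 north), which points west.

W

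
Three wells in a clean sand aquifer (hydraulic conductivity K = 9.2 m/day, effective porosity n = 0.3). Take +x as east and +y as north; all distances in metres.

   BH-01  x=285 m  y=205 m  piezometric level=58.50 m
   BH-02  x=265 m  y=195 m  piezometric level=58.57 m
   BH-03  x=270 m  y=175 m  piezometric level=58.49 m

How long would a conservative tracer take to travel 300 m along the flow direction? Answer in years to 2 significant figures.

Three-point gradient (reference BH-01): Δ to BH-02 = (-20, -10, +0.07), Δ to BH-03 = (-15, -30, -0.01).
∂h/∂x = -0.004889, ∂h/∂y = +0.002778 (det = 450).
|∇h| = √(-0.004889² + 0.002778²) = 0.005623
Seepage velocity v = K·i/n = 9.2 × 0.005623 / 0.3 = 0.1724 m/day.
t = 300 / 0.1724 = 1740 days = 4.76 years.

4.8 years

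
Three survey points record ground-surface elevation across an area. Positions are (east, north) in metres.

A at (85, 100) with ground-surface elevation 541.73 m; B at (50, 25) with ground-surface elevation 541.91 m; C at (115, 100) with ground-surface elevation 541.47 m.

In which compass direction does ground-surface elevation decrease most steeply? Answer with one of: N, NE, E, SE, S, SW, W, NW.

E

Taking A as reference: B−A = (-35, -75, +0.18); C−A = (30, 0, -0.26).
Solve a·Δx + b·Δy = Δz: det = (-35)·0 − 30·(-75) = 2250.
∂z/∂x = [(+0.18)·0 − (-0.26)·(-75)] / 2250 = -0.008667
∂z/∂y = [(-35)·(-0.26) − 30·(+0.18)] / 2250 = +0.001644
Steepest decrease is along −∇f = (+0.008667 E, -0.001644 N) → east.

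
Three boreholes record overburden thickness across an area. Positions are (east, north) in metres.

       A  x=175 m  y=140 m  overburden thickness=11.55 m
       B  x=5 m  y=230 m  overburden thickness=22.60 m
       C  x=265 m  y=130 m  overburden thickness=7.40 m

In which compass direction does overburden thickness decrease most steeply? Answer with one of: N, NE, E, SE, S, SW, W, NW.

SE

Differences from A: to B (Δx, Δy, Δh) = (-170, 90, +11.05); to C = (90, -10, -4.15).
Determinant of the coordinate differences = (-170)·(-10) − 90·90 = -6400.
∂d/∂x = [(+11.05)·(-10) − (-4.15)·90] / -6400 = -0.04109
∂d/∂y = [(-170)·(-4.15) − 90·(+11.05)] / -6400 = +0.04516
Steepest decrease is along −∇f = (+0.04109 E, -0.04516 N) → southeast.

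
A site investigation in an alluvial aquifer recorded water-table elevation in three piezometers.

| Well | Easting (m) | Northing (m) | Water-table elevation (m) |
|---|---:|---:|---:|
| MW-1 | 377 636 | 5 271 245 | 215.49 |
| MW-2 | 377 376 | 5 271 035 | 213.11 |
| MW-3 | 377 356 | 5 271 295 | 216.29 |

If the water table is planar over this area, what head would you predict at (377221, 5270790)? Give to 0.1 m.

With h = a·x + b·y + c and MW-1 as origin, the differences give:
  (-260)·a + (-210)·b = -2.38
  (-280)·a + 50·b = +0.80
Eliminate b (×50 and ×(-210), subtract): -71800·a = 49.000 → a = ∂h/∂x = -0.0006825
Back-substitute: b = ∂h/∂y = +0.01218.
h(377221, 5270790) = 215.49 + (-0.0006825)·(-415) + (+0.01218)·(-455) = 215.49 +0.283 -5.541 = 210.232 m.

210.2 m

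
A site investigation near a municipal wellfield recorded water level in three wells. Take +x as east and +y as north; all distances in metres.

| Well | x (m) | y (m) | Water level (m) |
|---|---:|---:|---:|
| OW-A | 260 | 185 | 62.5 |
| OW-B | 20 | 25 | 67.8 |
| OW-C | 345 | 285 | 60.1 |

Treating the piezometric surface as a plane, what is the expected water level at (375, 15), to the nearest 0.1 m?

Taking OW-A as reference: OW-B−OW-A = (-240, -160, +5.3); OW-C−OW-A = (85, 100, -2.4).
Solve a·Δx + b·Δy = Δh: det = (-240)·100 − 85·(-160) = -10400.
∂h/∂x = [(+5.3)·100 − (-2.4)·(-160)] / -10400 = -0.01404
∂h/∂y = [(-240)·(-2.4) − 85·(+5.3)] / -10400 = -0.01207
h(375, 15) = 62.5 + (-0.01404)·(115) + (-0.01207)·(-170) = 62.5 -1.614 +2.051 = 62.937 m.

62.9 m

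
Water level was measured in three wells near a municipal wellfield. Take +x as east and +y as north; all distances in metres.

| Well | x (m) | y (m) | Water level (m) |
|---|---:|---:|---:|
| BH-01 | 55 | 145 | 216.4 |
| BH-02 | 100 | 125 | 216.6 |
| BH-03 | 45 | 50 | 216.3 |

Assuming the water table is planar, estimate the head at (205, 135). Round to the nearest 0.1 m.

Taking BH-01 as reference: BH-02−BH-01 = (45, -20, +0.2); BH-03−BH-01 = (-10, -95, -0.1).
Determinant of the coordinate differences = 45·(-95) − (-10)·(-20) = -4475.
∂h/∂x = [(+0.2)·(-95) − (-0.1)·(-20)] / -4475 = +0.004693
∂h/∂y = [45·(-0.1) − (-10)·(+0.2)] / -4475 = +0.0005587
h(205, 135) = 216.4 + (+0.004693)·(150) + (+0.0005587)·(-10) = 216.4 +0.704 -0.006 = 217.098 m.

217.1 m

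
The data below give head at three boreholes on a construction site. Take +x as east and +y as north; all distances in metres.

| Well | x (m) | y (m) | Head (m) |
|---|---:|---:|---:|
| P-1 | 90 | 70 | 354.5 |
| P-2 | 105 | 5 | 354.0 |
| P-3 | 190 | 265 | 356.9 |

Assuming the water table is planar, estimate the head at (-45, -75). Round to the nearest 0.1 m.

352.3 m

Three-point gradient (reference P-1): Δ to P-2 = (15, -65, -0.5), Δ to P-3 = (100, 195, +2.4).
∂h/∂x = +0.006207, ∂h/∂y = +0.009125 (det = 9425).
h(-45, -75) = 354.5 + (+0.006207)·(-135) + (+0.009125)·(-145) = 354.5 -0.838 -1.323 = 352.339 m.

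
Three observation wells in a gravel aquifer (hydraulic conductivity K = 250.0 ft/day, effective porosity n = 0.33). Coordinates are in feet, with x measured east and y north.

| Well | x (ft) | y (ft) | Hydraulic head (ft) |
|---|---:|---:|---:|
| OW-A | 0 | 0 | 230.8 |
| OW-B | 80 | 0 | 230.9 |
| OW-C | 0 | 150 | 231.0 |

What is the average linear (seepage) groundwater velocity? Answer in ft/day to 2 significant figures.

1.4 ft/day

∂h/∂x = (230.9 − 230.8) / (80 − 0) = +0.001250
∂h/∂y = (231.0 − 230.8) / (150 − 0) = +0.001333
|∇h| = √(0.001250² + 0.001333²) = 0.001827
Seepage velocity v = K·i/n = 250.0 × 0.001827 / 0.33 = 1.384 ft/day.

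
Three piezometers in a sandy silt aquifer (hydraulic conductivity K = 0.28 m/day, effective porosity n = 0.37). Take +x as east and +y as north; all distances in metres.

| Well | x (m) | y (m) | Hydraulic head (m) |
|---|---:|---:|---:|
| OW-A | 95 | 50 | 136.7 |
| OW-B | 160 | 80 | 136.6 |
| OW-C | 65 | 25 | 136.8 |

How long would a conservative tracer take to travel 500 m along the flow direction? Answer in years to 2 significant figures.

With h = a·x + b·y + c and OW-A as origin, the differences give:
  65·a + 30·b = -0.1
  (-30)·a + (-25)·b = +0.1
Eliminate b (×(-25) and ×30, subtract): -725·a = -0.50 → a = ∂h/∂x = +0.0006897
Back-substitute: b = ∂h/∂y = -0.004828.
|∇h| = √(0.0006897² + -0.004828²) = 0.004877
Seepage velocity v = K·i/n = 0.28 × 0.004877 / 0.37 = 0.003691 m/day.
t = 500 / 0.003691 = 1.355e+05 days = 371 years.

370 years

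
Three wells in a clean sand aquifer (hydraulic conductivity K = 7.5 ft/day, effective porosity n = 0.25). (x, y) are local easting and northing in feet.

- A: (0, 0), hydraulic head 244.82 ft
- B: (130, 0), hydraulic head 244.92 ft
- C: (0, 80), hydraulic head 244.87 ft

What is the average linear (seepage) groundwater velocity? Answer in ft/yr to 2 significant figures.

∂h/∂x = (244.92 − 244.82) / (130 − 0) = +0.0007692
∂h/∂y = (244.87 − 244.82) / (80 − 0) = +0.0006250
|∇h| = √(0.0007692² + 0.0006250²) = 0.0009911
Seepage velocity v = K·i/n = 7.5 × 0.0009911 / 0.25 = 0.02973 ft/day = 10.86 ft/yr.

11 ft/yr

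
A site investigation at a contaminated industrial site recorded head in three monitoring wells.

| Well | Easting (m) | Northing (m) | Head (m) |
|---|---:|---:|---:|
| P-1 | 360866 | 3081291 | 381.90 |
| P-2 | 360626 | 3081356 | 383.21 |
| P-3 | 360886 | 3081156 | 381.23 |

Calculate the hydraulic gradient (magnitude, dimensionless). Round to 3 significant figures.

0.00609

Taking P-1 as reference: P-2−P-1 = (-240, 65, +1.31); P-3−P-1 = (20, -135, -0.67).
Determinant of the coordinate differences = (-240)·(-135) − 20·65 = 31100.
∂h/∂x = [(+1.31)·(-135) − (-0.67)·65] / 31100 = -0.004286
∂h/∂y = [(-240)·(-0.67) − 20·(+1.31)] / 31100 = +0.004328
|∇h| = √(-0.004286² + 0.004328²) = 0.006091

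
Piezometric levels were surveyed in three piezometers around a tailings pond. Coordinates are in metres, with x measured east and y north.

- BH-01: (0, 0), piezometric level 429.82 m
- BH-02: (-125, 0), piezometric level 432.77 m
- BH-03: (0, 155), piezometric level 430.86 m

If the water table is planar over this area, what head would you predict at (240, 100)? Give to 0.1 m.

424.8 m

∂h/∂x = (432.77 − 429.82) / (-125 − 0) = -0.02360
∂h/∂y = (430.86 − 429.82) / (155 − 0) = +0.006710
h(240, 100) = 429.82 + (-0.02360)·(240) + (+0.006710)·(100) = 429.82 -5.664 +0.671 = 424.827 m.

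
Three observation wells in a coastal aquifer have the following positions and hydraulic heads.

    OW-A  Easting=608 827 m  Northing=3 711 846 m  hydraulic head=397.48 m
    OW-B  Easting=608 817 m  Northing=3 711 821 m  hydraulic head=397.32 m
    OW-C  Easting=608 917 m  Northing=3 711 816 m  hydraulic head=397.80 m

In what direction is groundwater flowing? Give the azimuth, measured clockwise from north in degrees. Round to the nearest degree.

With h = a·x + b·y + c and OW-A as origin, the differences give:
  (-10)·a + (-25)·b = -0.16
  90·a + (-30)·b = +0.32
Eliminate b (×(-30) and ×(-25), subtract): 2550·a = 12.800 → a = ∂h/∂x = +0.005020
Back-substitute: b = ∂h/∂y = +0.004392.
Flow direction (−∇h) has components (-0.005020 E, -0.004392 N).
Azimuth = atan2(E, N) = atan2(-0.005020, -0.004392) = 228.8° ≈ 229°.

229°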